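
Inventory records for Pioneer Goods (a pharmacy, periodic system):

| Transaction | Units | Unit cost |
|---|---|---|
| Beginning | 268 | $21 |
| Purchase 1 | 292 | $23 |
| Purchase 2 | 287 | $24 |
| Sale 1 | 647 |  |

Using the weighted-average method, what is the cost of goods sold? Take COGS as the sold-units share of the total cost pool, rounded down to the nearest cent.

COGS = $14,690.79

Sale 1, sell 647: 647/847 × $19,232.00 → $14,690.79
Ending inventory (cost pool remaining) = $4,541.21
Check: goods available $19,232.00 = COGS $14,690.79 + ending $4,541.21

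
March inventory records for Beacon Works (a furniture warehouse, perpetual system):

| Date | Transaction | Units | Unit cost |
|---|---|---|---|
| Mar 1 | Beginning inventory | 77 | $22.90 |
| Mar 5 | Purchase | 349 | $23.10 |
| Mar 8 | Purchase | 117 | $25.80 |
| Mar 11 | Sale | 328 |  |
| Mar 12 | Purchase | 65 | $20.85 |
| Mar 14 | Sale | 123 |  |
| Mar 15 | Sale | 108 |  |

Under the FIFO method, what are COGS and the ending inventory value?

COGS = $13,177.40; ending inventory = $1,021.65

Mar 11, 328 sold [FIFO — oldest first]: 77 @ $22.90 + 251 @ $23.10 = $7,561.40
Mar 14, 123 sold [FIFO — oldest first]: 98 @ $23.10 + 25 @ $25.80 = $2,908.80
Mar 15, 108 sold [FIFO — oldest first]: 92 @ $25.80 + 16 @ $20.85 = $2,707.20
Total COGS = $7,561.40 + $2,908.80 + $2,707.20 = $13,177.40
Ending inventory: 49 @ $20.85 = $1,021.65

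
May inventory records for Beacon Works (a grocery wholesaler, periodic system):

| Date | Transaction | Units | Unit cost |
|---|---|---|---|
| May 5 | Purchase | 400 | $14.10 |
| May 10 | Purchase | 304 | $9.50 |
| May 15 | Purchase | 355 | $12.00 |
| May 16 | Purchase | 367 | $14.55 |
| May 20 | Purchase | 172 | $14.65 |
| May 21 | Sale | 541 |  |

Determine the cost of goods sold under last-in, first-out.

May 21, 541 sold [LIFO — newest first]: 172 @ $14.65 + 367 @ $14.55 + 2 @ $12.00 = $7,883.65
Ending inventory: 400 @ $14.10 + 304 @ $9.50 + 353 @ $12.00 = $12,764.00

COGS = $7,883.65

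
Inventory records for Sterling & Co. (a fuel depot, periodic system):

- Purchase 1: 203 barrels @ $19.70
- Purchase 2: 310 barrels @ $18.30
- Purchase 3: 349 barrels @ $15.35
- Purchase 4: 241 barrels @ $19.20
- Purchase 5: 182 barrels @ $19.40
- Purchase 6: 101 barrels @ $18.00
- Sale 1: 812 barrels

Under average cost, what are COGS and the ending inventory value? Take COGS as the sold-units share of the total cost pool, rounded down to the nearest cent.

Sale 1, sell 812: 812/1386 × $25,005.25 → $14,649.54
Ending inventory (cost pool remaining) = $10,355.71

COGS = $14,649.54; ending inventory = $10,355.71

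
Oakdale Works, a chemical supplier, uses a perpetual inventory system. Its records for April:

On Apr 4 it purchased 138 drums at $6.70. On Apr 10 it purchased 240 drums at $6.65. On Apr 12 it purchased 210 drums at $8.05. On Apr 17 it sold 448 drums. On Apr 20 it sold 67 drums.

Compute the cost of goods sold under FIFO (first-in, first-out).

COGS = $3,623.45

Apr 17, 448 sold [FIFO — oldest first]: 138 @ $6.70 + 240 @ $6.65 + 70 @ $8.05 = $3,084.10
Apr 20, 67 sold [FIFO — oldest first]: 67 @ $8.05 = $539.35
Total COGS = $3,084.10 + $539.35 = $3,623.45
Ending inventory: 73 @ $8.05 = $587.65
Check: goods available $4,211.10 = COGS $3,623.45 + ending $587.65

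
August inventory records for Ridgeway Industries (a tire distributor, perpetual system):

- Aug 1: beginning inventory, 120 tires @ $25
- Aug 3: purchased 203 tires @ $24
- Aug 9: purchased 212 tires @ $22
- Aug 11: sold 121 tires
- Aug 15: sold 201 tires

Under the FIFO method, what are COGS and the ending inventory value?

COGS = $7,848; ending inventory = $4,688

Aug 11, 121 sold [FIFO — oldest first]: 120 @ $25 + 1 @ $24 = $3,024
Aug 15, 201 sold [FIFO — oldest first]: 201 @ $24 = $4,824
Total COGS = $3,024 + $4,824 = $7,848
Ending inventory: 1 @ $24 + 212 @ $22 = $4,688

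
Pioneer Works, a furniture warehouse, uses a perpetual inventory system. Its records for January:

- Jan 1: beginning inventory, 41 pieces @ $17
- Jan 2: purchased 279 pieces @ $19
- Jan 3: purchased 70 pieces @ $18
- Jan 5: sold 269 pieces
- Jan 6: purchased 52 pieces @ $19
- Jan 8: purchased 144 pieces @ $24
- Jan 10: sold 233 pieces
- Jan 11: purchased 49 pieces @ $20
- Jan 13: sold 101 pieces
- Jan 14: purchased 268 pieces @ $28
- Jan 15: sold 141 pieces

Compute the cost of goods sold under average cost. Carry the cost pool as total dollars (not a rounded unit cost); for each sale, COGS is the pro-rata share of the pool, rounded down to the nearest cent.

After Jan 1: 41 on hand, pool $697.00 (≈ $17.0000 each)
After Jan 2: 320 on hand, pool $5,998.00 (≈ $18.7437 each)
After Jan 3: 390 on hand, pool $7,258.00 (≈ $18.6103 each)
Jan 5, sell 269: 269/390 × $7,258.00 → $5,006.15
After Jan 6: 173 on hand, pool $3,239.85 (≈ $18.7275 each)
After Jan 8: 317 on hand, pool $6,695.85 (≈ $21.1226 each)
Jan 10, sell 233: 233/317 × $6,695.85 → $4,921.55
After Jan 11: 133 on hand, pool $2,754.30 (≈ $20.7090 each)
Jan 13, sell 101: 101/133 × $2,754.30 → $2,091.61
After Jan 14: 300 on hand, pool $8,166.69 (≈ $27.2223 each)
Jan 15, sell 141: 141/300 × $8,166.69 → $3,838.34
Total COGS = $5,006.15 + $4,921.55 + $2,091.61 + $3,838.34 = $15,857.65
Ending inventory (cost pool remaining) = $4,328.35

COGS = $15,857.65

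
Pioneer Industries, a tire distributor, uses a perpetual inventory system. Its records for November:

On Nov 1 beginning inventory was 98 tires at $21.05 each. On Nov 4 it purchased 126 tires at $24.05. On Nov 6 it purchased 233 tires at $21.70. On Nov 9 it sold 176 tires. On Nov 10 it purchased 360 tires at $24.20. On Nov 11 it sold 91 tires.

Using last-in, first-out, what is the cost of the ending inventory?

Ending inventory = $12,839.90

Nov 9, 176 sold [LIFO — newest first]: 176 @ $21.70 = $3,819.20
Nov 11, 91 sold [LIFO — newest first]: 91 @ $24.20 = $2,202.20
Total COGS = $3,819.20 + $2,202.20 = $6,021.40
Ending inventory: 98 @ $21.05 + 126 @ $24.05 + 57 @ $21.70 + 269 @ $24.20 = $12,839.90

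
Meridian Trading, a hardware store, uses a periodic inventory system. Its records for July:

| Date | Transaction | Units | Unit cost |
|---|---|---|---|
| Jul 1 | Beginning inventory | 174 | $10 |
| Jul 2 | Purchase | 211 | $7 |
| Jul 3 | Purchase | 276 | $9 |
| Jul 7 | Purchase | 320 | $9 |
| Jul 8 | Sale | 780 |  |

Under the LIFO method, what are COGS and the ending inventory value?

COGS = $6,652; ending inventory = $1,929

Jul 8, 780 sold [LIFO — newest first]: 320 @ $9 + 276 @ $9 + 184 @ $7 = $6,652
Ending inventory: 174 @ $10 + 27 @ $7 = $1,929
Check: goods available $8,581 = COGS $6,652 + ending $1,929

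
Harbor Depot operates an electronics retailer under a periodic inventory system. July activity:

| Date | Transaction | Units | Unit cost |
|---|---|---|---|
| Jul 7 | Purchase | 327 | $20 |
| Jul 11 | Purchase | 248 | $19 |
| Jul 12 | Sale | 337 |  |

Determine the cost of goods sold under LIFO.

Jul 12, 337 sold [LIFO — newest first]: 248 @ $19 + 89 @ $20 = $6,492
Ending inventory: 238 @ $20 = $4,760
Check: goods available $11,252 = COGS $6,492 + ending $4,760

COGS = $6,492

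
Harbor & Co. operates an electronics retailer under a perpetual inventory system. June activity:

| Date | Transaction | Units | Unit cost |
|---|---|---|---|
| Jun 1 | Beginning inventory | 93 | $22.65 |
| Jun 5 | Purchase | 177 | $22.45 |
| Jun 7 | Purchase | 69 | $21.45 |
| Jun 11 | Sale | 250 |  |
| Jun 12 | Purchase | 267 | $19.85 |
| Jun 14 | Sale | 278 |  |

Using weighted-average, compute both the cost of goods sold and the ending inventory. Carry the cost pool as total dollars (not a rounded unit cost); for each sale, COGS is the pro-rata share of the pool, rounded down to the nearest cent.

COGS = $11,263.99; ending inventory = $1,596.11

After Jun 1: 93 on hand, pool $2,106.45 (≈ $22.6500 each)
After Jun 5: 270 on hand, pool $6,080.10 (≈ $22.5189 each)
After Jun 7: 339 on hand, pool $7,560.15 (≈ $22.3013 each)
Jun 11, sell 250: 250/339 × $7,560.15 → $5,575.33
After Jun 12: 356 on hand, pool $7,284.77 (≈ $20.4628 each)
Jun 14, sell 278: 278/356 × $7,284.77 → $5,688.66
Total COGS = $5,575.33 + $5,688.66 = $11,263.99
Ending inventory (cost pool remaining) = $1,596.11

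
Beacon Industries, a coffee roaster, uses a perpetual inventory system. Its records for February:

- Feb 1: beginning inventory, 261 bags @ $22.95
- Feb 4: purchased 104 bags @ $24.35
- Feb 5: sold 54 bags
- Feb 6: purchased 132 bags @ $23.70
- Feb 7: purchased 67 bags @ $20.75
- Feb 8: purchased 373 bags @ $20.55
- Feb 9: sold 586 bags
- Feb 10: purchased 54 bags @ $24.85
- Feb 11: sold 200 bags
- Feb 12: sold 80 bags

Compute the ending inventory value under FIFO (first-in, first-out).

Feb 5, 54 sold [FIFO — oldest first]: 54 @ $22.95 = $1,239.30
Feb 9, 586 sold [FIFO — oldest first]: 207 @ $22.95 + 104 @ $24.35 + 132 @ $23.70 + 67 @ $20.75 + 76 @ $20.55 = $13,363.50
Feb 11, 200 sold [FIFO — oldest first]: 200 @ $20.55 = $4,110.00
Feb 12, 80 sold [FIFO — oldest first]: 80 @ $20.55 = $1,644.00
Total COGS = $1,239.30 + $13,363.50 + $4,110.00 + $1,644.00 = $20,356.80
Ending inventory: 17 @ $20.55 + 54 @ $24.85 = $1,691.25
Check: goods available $22,048.05 = COGS $20,356.80 + ending $1,691.25

Ending inventory = $1,691.25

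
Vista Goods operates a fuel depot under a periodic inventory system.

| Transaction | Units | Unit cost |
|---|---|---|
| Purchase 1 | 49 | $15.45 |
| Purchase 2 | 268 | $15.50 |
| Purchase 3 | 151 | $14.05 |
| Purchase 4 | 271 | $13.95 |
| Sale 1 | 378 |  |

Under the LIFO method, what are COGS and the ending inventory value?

COGS = $5,283.80; ending inventory = $5,529.25

Sale 1 (378) [LIFO — newest first]: 271 @ $13.95 + 107 @ $14.05 = $5,283.80
Ending inventory: 49 @ $15.45 + 268 @ $15.50 + 44 @ $14.05 = $5,529.25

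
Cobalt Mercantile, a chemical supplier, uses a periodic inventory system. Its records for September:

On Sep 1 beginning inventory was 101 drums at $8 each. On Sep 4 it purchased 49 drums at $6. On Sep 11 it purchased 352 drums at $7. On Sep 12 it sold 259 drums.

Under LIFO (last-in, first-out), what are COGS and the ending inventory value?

Sep 12, 259 sold [LIFO — newest first]: 259 @ $7 = $1,813
Ending inventory: 101 @ $8 + 49 @ $6 + 93 @ $7 = $1,753
Check: goods available $3,566 = COGS $1,813 + ending $1,753

COGS = $1,813; ending inventory = $1,753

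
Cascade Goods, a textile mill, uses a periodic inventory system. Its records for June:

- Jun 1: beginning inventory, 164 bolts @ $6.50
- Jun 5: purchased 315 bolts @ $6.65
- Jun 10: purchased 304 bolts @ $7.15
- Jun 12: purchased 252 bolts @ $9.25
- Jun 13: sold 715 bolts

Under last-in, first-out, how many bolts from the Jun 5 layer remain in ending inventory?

Jun 13, 715 sold [LIFO — newest first]: 252 @ $9.25 + 304 @ $7.15 + 159 @ $6.65 = $5,561.95
Ending inventory: 164 @ $6.50 + 156 @ $6.65 = $2,103.40
Check: goods available $7,665.35 = COGS $5,561.95 + ending $2,103.40

156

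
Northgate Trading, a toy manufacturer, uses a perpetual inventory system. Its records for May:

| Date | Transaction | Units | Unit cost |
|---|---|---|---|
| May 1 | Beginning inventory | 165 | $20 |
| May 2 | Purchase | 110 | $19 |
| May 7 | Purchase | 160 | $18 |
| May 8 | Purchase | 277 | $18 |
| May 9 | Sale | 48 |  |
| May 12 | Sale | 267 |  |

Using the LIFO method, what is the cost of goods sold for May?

May 9, 48 sold [LIFO — newest first]: 48 @ $18 = $864
May 12, 267 sold [LIFO — newest first]: 229 @ $18 + 38 @ $18 = $4,806
Total COGS = $864 + $4,806 = $5,670
Ending inventory: 165 @ $20 + 110 @ $19 + 122 @ $18 = $7,586
Check: goods available $13,256 = COGS $5,670 + ending $7,586

COGS = $5,670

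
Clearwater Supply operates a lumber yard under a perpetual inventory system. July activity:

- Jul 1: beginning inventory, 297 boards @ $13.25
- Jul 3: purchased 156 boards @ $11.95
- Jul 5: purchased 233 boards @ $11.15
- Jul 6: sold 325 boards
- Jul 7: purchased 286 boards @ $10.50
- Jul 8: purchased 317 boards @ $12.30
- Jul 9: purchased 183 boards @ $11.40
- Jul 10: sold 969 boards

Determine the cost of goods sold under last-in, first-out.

COGS = $15,027.20

Jul 6, 325 sold [LIFO — newest first]: 233 @ $11.15 + 92 @ $11.95 = $3,697.35
Jul 10, 969 sold [LIFO — newest first]: 183 @ $11.40 + 317 @ $12.30 + 286 @ $10.50 + 64 @ $11.95 + 119 @ $13.25 = $11,329.85
Total COGS = $3,697.35 + $11,329.85 = $15,027.20
Ending inventory: 178 @ $13.25 = $2,358.50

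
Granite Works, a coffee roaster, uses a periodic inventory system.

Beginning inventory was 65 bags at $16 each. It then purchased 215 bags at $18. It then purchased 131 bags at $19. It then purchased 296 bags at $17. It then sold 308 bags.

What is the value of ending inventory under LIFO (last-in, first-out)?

Ending inventory = $7,171

Sale 1 (308) [LIFO — newest first]: 296 @ $17 + 12 @ $19 = $5,260
Ending inventory: 65 @ $16 + 215 @ $18 + 119 @ $19 = $7,171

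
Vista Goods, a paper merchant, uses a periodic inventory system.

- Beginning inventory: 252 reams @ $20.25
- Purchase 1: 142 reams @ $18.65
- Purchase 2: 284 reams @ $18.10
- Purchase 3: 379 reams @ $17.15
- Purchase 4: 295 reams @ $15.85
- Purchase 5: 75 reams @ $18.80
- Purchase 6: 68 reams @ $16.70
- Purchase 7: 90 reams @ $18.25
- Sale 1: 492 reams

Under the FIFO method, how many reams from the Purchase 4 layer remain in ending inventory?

Sale 1 (492) [FIFO — oldest first]: 252 @ $20.25 + 142 @ $18.65 + 98 @ $18.10 = $9,525.10
Ending inventory: 186 @ $18.10 + 379 @ $17.15 + 295 @ $15.85 + 75 @ $18.80 + 68 @ $16.70 + 90 @ $18.25 = $18,730.30
Check: goods available $28,255.40 = COGS $9,525.10 + ending $18,730.30

295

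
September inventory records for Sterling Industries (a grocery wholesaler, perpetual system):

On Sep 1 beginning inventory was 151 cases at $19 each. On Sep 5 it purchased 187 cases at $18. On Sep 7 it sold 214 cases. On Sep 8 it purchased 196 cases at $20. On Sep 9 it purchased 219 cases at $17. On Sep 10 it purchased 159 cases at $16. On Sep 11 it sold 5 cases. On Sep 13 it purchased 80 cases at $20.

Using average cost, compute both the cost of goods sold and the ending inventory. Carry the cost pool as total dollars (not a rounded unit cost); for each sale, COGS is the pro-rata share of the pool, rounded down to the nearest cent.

After Sep 1: 151 on hand, pool $2,869.00 (≈ $19.0000 each)
After Sep 5: 338 on hand, pool $6,235.00 (≈ $18.4467 each)
Sep 7, sell 214: 214/338 × $6,235.00 → $3,947.60
After Sep 8: 320 on hand, pool $6,207.40 (≈ $19.3981 each)
After Sep 9: 539 on hand, pool $9,930.40 (≈ $18.4237 each)
After Sep 10: 698 on hand, pool $12,474.40 (≈ $17.8716 each)
Sep 11, sell 5: 5/698 × $12,474.40 → $89.35
After Sep 13: 773 on hand, pool $13,985.05 (≈ $18.0919 each)
Total COGS = $3,947.60 + $89.35 = $4,036.95
Ending inventory (cost pool remaining) = $13,985.05

COGS = $4,036.95; ending inventory = $13,985.05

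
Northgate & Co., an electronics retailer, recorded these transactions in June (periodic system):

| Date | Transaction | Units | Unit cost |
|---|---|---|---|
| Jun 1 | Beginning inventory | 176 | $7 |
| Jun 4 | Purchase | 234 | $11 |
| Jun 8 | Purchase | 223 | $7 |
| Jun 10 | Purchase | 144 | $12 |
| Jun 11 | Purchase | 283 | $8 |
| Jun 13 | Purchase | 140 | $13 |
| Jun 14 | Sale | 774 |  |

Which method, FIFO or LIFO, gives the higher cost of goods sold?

LIFO

FIFO COGS: 176 @ $7 + 234 @ $11 + 223 @ $7 + 141 @ $12 = $7,059
LIFO COGS: 140 @ $13 + 283 @ $8 + 144 @ $12 + 207 @ $7 = $7,261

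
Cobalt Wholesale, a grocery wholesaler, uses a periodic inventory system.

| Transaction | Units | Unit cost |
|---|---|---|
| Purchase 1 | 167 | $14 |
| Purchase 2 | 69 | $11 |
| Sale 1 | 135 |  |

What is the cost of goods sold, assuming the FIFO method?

Sale 1 (135) [FIFO — oldest first]: 135 @ $14 = $1,890
Ending inventory: 32 @ $14 + 69 @ $11 = $1,207
Check: goods available $3,097 = COGS $1,890 + ending $1,207

COGS = $1,890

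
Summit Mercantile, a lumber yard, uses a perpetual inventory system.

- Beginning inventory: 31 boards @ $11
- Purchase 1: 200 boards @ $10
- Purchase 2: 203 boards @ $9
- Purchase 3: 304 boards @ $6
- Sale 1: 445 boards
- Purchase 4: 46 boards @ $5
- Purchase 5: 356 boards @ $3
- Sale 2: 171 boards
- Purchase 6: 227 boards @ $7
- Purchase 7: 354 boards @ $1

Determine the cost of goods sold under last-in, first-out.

COGS = $3,606

Sale 1 (445) [LIFO — newest first]: 304 @ $6 + 141 @ $9 = $3,093
Sale 2 (171) [LIFO — newest first]: 171 @ $3 = $513
Total COGS = $3,093 + $513 = $3,606
Ending inventory: 31 @ $11 + 200 @ $10 + 62 @ $9 + 46 @ $5 + 185 @ $3 + 227 @ $7 + 354 @ $1 = $5,627
Check: goods available $9,233 = COGS $3,606 + ending $5,627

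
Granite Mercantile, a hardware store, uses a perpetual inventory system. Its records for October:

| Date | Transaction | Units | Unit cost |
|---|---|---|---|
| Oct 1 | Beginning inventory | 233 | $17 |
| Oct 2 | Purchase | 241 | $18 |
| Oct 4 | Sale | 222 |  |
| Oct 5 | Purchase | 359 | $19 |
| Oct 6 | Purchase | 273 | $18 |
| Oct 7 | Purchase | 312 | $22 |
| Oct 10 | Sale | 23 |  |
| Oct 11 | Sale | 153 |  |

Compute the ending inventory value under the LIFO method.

Oct 4, 222 sold [LIFO — newest first]: 222 @ $18 = $3,996
Oct 10, 23 sold [LIFO — newest first]: 23 @ $22 = $506
Oct 11, 153 sold [LIFO — newest first]: 153 @ $22 = $3,366
Total COGS = $3,996 + $506 + $3,366 = $7,868
Ending inventory: 233 @ $17 + 19 @ $18 + 359 @ $19 + 273 @ $18 + 136 @ $22 = $19,030

Ending inventory = $19,030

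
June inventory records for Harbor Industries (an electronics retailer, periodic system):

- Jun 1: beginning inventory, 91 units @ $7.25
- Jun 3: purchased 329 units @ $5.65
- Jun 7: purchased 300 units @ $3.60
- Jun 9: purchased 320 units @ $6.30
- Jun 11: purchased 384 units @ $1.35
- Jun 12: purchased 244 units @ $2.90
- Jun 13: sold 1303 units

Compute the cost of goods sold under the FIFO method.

COGS = $5,969.65

Jun 13, 1303 sold [FIFO — oldest first]: 91 @ $7.25 + 329 @ $5.65 + 300 @ $3.60 + 320 @ $6.30 + 263 @ $1.35 = $5,969.65
Ending inventory: 121 @ $1.35 + 244 @ $2.90 = $870.95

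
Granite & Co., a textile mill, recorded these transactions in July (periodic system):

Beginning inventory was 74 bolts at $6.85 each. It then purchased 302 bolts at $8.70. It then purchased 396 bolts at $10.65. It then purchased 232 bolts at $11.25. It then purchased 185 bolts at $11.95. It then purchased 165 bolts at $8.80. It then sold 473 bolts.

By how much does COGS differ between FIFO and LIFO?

FIFO COGS: 74 @ $6.85 + 302 @ $8.70 + 97 @ $10.65 = $4,167.35
LIFO COGS: 165 @ $8.80 + 185 @ $11.95 + 123 @ $11.25 = $5,046.50
Difference = |$4,167.35 − $5,046.50| = $879.15

$879.15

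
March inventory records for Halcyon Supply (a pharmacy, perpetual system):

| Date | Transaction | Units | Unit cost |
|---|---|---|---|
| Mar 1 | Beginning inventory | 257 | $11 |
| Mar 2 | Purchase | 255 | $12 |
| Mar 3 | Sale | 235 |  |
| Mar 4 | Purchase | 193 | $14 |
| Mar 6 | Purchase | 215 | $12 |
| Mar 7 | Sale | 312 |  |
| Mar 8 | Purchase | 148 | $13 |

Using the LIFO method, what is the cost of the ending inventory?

Ending inventory = $6,335

Mar 3, 235 sold [LIFO — newest first]: 235 @ $12 = $2,820
Mar 7, 312 sold [LIFO — newest first]: 215 @ $12 + 97 @ $14 = $3,938
Total COGS = $2,820 + $3,938 = $6,758
Ending inventory: 257 @ $11 + 20 @ $12 + 96 @ $14 + 148 @ $13 = $6,335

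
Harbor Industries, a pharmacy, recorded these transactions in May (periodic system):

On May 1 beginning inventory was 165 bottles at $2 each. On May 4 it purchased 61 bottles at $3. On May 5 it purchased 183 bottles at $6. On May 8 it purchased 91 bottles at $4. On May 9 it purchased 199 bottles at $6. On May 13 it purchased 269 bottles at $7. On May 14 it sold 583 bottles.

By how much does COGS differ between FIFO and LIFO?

FIFO COGS: 165 @ $2 + 61 @ $3 + 183 @ $6 + 91 @ $4 + 83 @ $6 = $2,473
LIFO COGS: 269 @ $7 + 199 @ $6 + 91 @ $4 + 24 @ $6 = $3,585
Difference = |$2,473 − $3,585| = $1,112

$1,112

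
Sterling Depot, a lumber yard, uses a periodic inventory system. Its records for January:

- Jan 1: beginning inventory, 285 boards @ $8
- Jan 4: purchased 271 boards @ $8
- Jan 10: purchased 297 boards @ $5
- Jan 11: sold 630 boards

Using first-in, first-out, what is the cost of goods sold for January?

COGS = $4,818

Jan 11, 630 sold [FIFO — oldest first]: 285 @ $8 + 271 @ $8 + 74 @ $5 = $4,818
Ending inventory: 223 @ $5 = $1,115
Check: goods available $5,933 = COGS $4,818 + ending $1,115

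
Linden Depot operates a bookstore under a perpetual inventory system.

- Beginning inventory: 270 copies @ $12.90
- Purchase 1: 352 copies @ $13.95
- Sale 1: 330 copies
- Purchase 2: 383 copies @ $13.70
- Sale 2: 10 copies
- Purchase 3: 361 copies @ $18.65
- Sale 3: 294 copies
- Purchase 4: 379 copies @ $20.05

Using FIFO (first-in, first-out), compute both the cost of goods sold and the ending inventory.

COGS = $8,557.80; ending inventory = $19,414.30

Sale 1 (330) [FIFO — oldest first]: 270 @ $12.90 + 60 @ $13.95 = $4,320.00
Sale 2 (10) [FIFO — oldest first]: 10 @ $13.95 = $139.50
Sale 3 (294) [FIFO — oldest first]: 282 @ $13.95 + 12 @ $13.70 = $4,098.30
Total COGS = $4,320.00 + $139.50 + $4,098.30 = $8,557.80
Ending inventory: 371 @ $13.70 + 361 @ $18.65 + 379 @ $20.05 = $19,414.30
Check: goods available $27,972.10 = COGS $8,557.80 + ending $19,414.30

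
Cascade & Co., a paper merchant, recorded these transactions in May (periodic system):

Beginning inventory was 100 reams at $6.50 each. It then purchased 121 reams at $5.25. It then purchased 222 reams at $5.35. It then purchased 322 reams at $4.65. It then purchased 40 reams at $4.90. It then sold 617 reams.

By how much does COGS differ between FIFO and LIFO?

$227.80

FIFO COGS: 100 @ $6.50 + 121 @ $5.25 + 222 @ $5.35 + 174 @ $4.65 = $3,282.05
LIFO COGS: 40 @ $4.90 + 322 @ $4.65 + 222 @ $5.35 + 33 @ $5.25 = $3,054.25
Difference = |$3,282.05 − $3,054.25| = $227.80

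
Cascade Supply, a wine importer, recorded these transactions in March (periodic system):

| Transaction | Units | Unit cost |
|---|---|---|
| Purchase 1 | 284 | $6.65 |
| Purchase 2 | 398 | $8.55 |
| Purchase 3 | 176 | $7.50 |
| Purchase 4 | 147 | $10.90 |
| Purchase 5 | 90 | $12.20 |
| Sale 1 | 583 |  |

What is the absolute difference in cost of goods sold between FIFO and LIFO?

$1,028.75

FIFO COGS: 284 @ $6.65 + 299 @ $8.55 = $4,445.05
LIFO COGS: 90 @ $12.20 + 147 @ $10.90 + 176 @ $7.50 + 170 @ $8.55 = $5,473.80
Difference = |$4,445.05 − $5,473.80| = $1,028.75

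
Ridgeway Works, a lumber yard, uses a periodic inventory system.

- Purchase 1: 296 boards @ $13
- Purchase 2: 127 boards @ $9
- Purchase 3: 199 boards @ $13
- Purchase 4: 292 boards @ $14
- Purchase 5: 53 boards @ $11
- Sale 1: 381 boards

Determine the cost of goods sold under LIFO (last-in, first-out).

Sale 1 (381) [LIFO — newest first]: 53 @ $11 + 292 @ $14 + 36 @ $13 = $5,139
Ending inventory: 296 @ $13 + 127 @ $9 + 163 @ $13 = $7,110

COGS = $5,139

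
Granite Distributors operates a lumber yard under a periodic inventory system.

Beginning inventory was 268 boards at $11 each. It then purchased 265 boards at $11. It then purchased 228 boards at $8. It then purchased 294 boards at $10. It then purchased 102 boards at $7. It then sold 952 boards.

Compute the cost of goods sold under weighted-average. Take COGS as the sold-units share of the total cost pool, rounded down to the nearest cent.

COGS = $9,331.57

Sale 1, sell 952: 952/1157 × $11,341.00 → $9,331.57
Ending inventory (cost pool remaining) = $2,009.43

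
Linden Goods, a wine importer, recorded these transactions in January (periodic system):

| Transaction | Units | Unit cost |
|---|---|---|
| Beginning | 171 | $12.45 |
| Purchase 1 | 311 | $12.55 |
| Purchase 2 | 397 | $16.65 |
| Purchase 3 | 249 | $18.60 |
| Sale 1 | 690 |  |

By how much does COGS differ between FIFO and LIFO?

FIFO COGS: 171 @ $12.45 + 311 @ $12.55 + 208 @ $16.65 = $9,495.20
LIFO COGS: 249 @ $18.60 + 397 @ $16.65 + 44 @ $12.55 = $11,793.65
Difference = |$9,495.20 − $11,793.65| = $2,298.45

$2,298.45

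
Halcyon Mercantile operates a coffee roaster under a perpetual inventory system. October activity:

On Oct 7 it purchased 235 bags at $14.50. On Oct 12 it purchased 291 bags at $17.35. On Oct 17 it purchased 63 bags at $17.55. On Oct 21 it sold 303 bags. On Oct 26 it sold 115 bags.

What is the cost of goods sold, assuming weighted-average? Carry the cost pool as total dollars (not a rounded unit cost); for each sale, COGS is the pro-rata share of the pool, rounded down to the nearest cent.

COGS = $6,785.93

After Oct 7: 235 on hand, pool $3,407.50 (≈ $14.5000 each)
After Oct 12: 526 on hand, pool $8,456.35 (≈ $16.0767 each)
After Oct 17: 589 on hand, pool $9,562.00 (≈ $16.2343 each)
Oct 21, sell 303: 303/589 × $9,562.00 → $4,918.99
Oct 26, sell 115: 115/286 × $4,643.01 → $1,866.94
Total COGS = $4,918.99 + $1,866.94 = $6,785.93
Ending inventory (cost pool remaining) = $2,776.07
Check: goods available $9,562.00 = COGS $6,785.93 + ending $2,776.07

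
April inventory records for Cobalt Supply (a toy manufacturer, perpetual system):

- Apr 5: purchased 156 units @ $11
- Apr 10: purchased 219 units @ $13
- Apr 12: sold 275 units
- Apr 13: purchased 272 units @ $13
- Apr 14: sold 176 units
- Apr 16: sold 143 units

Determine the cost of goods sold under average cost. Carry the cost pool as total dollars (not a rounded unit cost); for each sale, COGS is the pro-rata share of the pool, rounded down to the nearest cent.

After Apr 5: 156 on hand, pool $1,716.00 (≈ $11.0000 each)
After Apr 10: 375 on hand, pool $4,563.00 (≈ $12.1680 each)
Apr 12, sell 275: 275/375 × $4,563.00 → $3,346.20
After Apr 13: 372 on hand, pool $4,752.80 (≈ $12.7763 each)
Apr 14, sell 176: 176/372 × $4,752.80 → $2,248.63
Apr 16, sell 143: 143/196 × $2,504.17 → $1,827.02
Total COGS = $3,346.20 + $2,248.63 + $1,827.02 = $7,421.85
Ending inventory (cost pool remaining) = $677.15

COGS = $7,421.85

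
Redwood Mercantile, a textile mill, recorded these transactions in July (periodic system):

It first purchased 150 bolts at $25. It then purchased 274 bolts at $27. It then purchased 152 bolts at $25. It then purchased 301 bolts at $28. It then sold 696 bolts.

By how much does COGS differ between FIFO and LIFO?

$481

FIFO COGS: 150 @ $25 + 274 @ $27 + 152 @ $25 + 120 @ $28 = $18,308
LIFO COGS: 301 @ $28 + 152 @ $25 + 243 @ $27 = $18,789
Difference = |$18,308 − $18,789| = $481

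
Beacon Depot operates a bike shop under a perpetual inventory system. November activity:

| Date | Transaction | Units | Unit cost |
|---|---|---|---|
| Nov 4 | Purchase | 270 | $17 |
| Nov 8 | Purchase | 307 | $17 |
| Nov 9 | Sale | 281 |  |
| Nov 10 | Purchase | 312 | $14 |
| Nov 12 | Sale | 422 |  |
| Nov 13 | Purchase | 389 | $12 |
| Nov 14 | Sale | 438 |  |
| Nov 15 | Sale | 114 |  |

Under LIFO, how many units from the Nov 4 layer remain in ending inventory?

Nov 9, 281 sold [LIFO — newest first]: 281 @ $17 = $4,777
Nov 12, 422 sold [LIFO — newest first]: 312 @ $14 + 26 @ $17 + 84 @ $17 = $6,238
Nov 14, 438 sold [LIFO — newest first]: 389 @ $12 + 49 @ $17 = $5,501
Nov 15, 114 sold [LIFO — newest first]: 114 @ $17 = $1,938
Total COGS = $4,777 + $6,238 + $5,501 + $1,938 = $18,454
Ending inventory: 23 @ $17 = $391

23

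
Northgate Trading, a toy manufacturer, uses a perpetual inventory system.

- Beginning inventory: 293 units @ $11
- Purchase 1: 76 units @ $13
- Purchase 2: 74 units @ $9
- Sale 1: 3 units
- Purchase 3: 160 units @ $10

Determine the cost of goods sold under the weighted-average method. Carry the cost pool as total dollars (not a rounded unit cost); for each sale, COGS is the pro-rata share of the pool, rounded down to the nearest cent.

COGS = $33.02

After Beginning: 293 on hand, pool $3,223.00 (≈ $11.0000 each)
After Purchase 1: 369 on hand, pool $4,211.00 (≈ $11.4119 each)
After Purchase 2: 443 on hand, pool $4,877.00 (≈ $11.0090 each)
Sale 1, sell 3: 3/443 × $4,877.00 → $33.02
After Purchase 3: 600 on hand, pool $6,443.98 (≈ $10.7400 each)
Ending inventory (cost pool remaining) = $6,443.98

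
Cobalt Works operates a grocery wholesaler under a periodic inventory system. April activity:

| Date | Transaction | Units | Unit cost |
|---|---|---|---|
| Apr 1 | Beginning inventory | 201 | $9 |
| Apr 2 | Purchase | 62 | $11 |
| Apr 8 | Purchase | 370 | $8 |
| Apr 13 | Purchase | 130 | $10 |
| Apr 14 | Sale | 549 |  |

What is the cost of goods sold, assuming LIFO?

Apr 14, 549 sold [LIFO — newest first]: 130 @ $10 + 370 @ $8 + 49 @ $11 = $4,799
Ending inventory: 201 @ $9 + 13 @ $11 = $1,952
Check: goods available $6,751 = COGS $4,799 + ending $1,952

COGS = $4,799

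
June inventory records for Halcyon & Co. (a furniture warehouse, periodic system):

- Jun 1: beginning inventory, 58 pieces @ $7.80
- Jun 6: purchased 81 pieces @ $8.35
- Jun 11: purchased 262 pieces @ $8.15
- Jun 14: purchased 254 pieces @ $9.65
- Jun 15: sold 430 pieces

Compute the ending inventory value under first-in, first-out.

Ending inventory = $2,171.25

Jun 15, 430 sold [FIFO — oldest first]: 58 @ $7.80 + 81 @ $8.35 + 262 @ $8.15 + 29 @ $9.65 = $3,543.90
Ending inventory: 225 @ $9.65 = $2,171.25
Check: goods available $5,715.15 = COGS $3,543.90 + ending $2,171.25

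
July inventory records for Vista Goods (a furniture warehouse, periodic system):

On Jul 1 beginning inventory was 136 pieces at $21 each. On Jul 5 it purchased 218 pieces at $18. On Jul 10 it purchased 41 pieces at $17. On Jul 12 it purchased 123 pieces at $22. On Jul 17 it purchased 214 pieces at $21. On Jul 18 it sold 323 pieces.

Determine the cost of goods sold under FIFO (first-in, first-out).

Jul 18, 323 sold [FIFO — oldest first]: 136 @ $21 + 187 @ $18 = $6,222
Ending inventory: 31 @ $18 + 41 @ $17 + 123 @ $22 + 214 @ $21 = $8,455
Check: goods available $14,677 = COGS $6,222 + ending $8,455

COGS = $6,222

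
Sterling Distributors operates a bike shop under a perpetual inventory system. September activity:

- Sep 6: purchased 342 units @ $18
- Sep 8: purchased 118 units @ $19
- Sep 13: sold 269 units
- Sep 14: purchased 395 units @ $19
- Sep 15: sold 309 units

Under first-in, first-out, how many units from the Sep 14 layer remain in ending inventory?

277

Sep 13, 269 sold [FIFO — oldest first]: 269 @ $18 = $4,842
Sep 15, 309 sold [FIFO — oldest first]: 73 @ $18 + 118 @ $19 + 118 @ $19 = $5,798
Total COGS = $4,842 + $5,798 = $10,640
Ending inventory: 277 @ $19 = $5,263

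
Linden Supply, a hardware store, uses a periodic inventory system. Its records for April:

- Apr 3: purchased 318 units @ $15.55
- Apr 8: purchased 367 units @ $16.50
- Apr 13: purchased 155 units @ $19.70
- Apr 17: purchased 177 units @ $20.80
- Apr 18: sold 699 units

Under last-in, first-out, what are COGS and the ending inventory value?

COGS = $12,790.60; ending inventory = $4,944.90

Apr 18, 699 sold [LIFO — newest first]: 177 @ $20.80 + 155 @ $19.70 + 367 @ $16.50 = $12,790.60
Ending inventory: 318 @ $15.55 = $4,944.90
Check: goods available $17,735.50 = COGS $12,790.60 + ending $4,944.90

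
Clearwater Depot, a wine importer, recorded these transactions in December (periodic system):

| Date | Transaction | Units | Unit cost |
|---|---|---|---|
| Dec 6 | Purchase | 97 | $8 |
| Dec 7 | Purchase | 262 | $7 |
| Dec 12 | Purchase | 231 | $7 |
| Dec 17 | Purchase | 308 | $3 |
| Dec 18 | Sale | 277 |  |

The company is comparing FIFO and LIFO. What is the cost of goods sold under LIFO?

COGS = $831

FIFO COGS: 97 @ $8 + 180 @ $7 = $2,036
LIFO COGS: 277 @ $3 = $831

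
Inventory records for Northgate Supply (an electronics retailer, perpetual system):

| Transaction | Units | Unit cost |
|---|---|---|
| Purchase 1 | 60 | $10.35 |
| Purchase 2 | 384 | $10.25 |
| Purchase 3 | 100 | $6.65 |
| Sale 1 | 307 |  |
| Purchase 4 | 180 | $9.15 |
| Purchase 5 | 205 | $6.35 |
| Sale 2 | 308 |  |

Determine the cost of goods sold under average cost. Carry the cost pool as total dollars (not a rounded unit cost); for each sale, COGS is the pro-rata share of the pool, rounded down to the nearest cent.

After Purchase 1: 60 on hand, pool $621.00 (≈ $10.3500 each)
After Purchase 2: 444 on hand, pool $4,557.00 (≈ $10.2635 each)
After Purchase 3: 544 on hand, pool $5,222.00 (≈ $9.5993 each)
Sale 1, sell 307: 307/544 × $5,222.00 → $2,946.97
After Purchase 4: 417 on hand, pool $3,922.03 (≈ $9.4053 each)
After Purchase 5: 622 on hand, pool $5,223.78 (≈ $8.3984 each)
Sale 2, sell 308: 308/622 × $5,223.78 → $2,586.69
Total COGS = $2,946.97 + $2,586.69 = $5,533.66
Ending inventory (cost pool remaining) = $2,637.09
Check: goods available $8,170.75 = COGS $5,533.66 + ending $2,637.09

COGS = $5,533.66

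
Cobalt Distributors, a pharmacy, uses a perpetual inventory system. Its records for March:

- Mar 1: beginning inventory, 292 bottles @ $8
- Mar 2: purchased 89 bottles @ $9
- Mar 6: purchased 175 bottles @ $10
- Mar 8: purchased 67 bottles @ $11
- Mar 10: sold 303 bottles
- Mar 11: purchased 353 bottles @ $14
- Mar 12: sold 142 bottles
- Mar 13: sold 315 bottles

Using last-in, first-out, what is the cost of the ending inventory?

Mar 10, 303 sold [LIFO — newest first]: 67 @ $11 + 175 @ $10 + 61 @ $9 = $3,036
Mar 12, 142 sold [LIFO — newest first]: 142 @ $14 = $1,988
Mar 13, 315 sold [LIFO — newest first]: 211 @ $14 + 28 @ $9 + 76 @ $8 = $3,814
Total COGS = $3,036 + $1,988 + $3,814 = $8,838
Ending inventory: 216 @ $8 = $1,728
Check: goods available $10,566 = COGS $8,838 + ending $1,728

Ending inventory = $1,728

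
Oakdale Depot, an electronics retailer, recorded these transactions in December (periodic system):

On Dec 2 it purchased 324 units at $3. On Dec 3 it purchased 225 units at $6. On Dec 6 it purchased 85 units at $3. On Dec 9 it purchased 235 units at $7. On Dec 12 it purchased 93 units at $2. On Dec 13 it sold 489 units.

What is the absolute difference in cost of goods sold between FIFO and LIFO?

$580

FIFO COGS: 324 @ $3 + 165 @ $6 = $1,962
LIFO COGS: 93 @ $2 + 235 @ $7 + 85 @ $3 + 76 @ $6 = $2,542
Difference = |$1,962 − $2,542| = $580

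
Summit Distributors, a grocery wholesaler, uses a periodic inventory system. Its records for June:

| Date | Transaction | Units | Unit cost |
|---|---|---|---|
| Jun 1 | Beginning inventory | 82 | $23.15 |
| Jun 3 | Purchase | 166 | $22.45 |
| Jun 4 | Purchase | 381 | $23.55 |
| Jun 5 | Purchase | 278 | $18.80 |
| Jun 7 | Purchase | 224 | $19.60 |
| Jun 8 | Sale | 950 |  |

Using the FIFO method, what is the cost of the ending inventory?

Ending inventory = $3,547.60

Jun 8, 950 sold [FIFO — oldest first]: 82 @ $23.15 + 166 @ $22.45 + 381 @ $23.55 + 278 @ $18.80 + 43 @ $19.60 = $20,666.75
Ending inventory: 181 @ $19.60 = $3,547.60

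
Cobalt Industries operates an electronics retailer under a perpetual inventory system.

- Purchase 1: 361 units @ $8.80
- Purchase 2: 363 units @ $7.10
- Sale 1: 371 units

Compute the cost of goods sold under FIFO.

COGS = $3,247.80

Sale 1 (371) [FIFO — oldest first]: 361 @ $8.80 + 10 @ $7.10 = $3,247.80
Ending inventory: 353 @ $7.10 = $2,506.30
Check: goods available $5,754.10 = COGS $3,247.80 + ending $2,506.30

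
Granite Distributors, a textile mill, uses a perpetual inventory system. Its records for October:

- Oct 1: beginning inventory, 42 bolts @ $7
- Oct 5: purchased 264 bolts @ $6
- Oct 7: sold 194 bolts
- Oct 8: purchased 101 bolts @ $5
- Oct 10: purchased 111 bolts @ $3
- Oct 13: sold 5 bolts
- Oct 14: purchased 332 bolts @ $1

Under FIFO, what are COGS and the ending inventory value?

COGS = $1,236; ending inventory = $1,812

Oct 7, 194 sold [FIFO — oldest first]: 42 @ $7 + 152 @ $6 = $1,206
Oct 13, 5 sold [FIFO — oldest first]: 5 @ $6 = $30
Total COGS = $1,206 + $30 = $1,236
Ending inventory: 107 @ $6 + 101 @ $5 + 111 @ $3 + 332 @ $1 = $1,812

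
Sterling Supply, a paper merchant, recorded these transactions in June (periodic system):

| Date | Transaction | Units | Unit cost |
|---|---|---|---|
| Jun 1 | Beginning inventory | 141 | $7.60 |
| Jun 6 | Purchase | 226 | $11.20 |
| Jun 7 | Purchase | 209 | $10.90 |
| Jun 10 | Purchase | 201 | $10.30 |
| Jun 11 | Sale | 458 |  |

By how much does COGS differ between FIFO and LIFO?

$291.30

FIFO COGS: 141 @ $7.60 + 226 @ $11.20 + 91 @ $10.90 = $4,594.70
LIFO COGS: 201 @ $10.30 + 209 @ $10.90 + 48 @ $11.20 = $4,886.00
Difference = |$4,594.70 − $4,886.00| = $291.30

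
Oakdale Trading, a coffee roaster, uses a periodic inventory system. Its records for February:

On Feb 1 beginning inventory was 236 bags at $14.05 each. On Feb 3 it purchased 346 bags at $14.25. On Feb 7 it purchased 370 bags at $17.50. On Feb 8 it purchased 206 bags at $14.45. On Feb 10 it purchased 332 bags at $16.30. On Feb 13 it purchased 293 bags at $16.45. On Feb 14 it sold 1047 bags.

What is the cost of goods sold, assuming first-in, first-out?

COGS = $16,094.05

Feb 14, 1047 sold [FIFO — oldest first]: 236 @ $14.05 + 346 @ $14.25 + 370 @ $17.50 + 95 @ $14.45 = $16,094.05
Ending inventory: 111 @ $14.45 + 332 @ $16.30 + 293 @ $16.45 = $11,835.40
Check: goods available $27,929.45 = COGS $16,094.05 + ending $11,835.40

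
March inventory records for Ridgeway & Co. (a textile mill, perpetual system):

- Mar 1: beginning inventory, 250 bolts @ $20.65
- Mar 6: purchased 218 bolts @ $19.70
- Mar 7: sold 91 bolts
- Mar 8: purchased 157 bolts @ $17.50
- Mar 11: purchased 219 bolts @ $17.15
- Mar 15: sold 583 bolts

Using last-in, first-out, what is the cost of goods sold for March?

COGS = $12,449.95

Mar 7, 91 sold [LIFO — newest first]: 91 @ $19.70 = $1,792.70
Mar 15, 583 sold [LIFO — newest first]: 219 @ $17.15 + 157 @ $17.50 + 127 @ $19.70 + 80 @ $20.65 = $10,657.25
Total COGS = $1,792.70 + $10,657.25 = $12,449.95
Ending inventory: 170 @ $20.65 = $3,510.50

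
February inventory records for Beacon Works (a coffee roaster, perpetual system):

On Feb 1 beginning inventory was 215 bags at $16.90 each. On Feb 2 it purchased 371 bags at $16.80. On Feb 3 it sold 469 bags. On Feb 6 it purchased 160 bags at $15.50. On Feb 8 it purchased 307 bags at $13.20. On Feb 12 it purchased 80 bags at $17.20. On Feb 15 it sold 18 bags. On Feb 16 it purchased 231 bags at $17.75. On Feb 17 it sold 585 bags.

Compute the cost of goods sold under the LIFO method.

COGS = $17,219.65

Feb 3, 469 sold [LIFO — newest first]: 371 @ $16.80 + 98 @ $16.90 = $7,889.00
Feb 15, 18 sold [LIFO — newest first]: 18 @ $17.20 = $309.60
Feb 17, 585 sold [LIFO — newest first]: 231 @ $17.75 + 62 @ $17.20 + 292 @ $13.20 = $9,021.05
Total COGS = $7,889.00 + $309.60 + $9,021.05 = $17,219.65
Ending inventory: 117 @ $16.90 + 160 @ $15.50 + 15 @ $13.20 = $4,655.30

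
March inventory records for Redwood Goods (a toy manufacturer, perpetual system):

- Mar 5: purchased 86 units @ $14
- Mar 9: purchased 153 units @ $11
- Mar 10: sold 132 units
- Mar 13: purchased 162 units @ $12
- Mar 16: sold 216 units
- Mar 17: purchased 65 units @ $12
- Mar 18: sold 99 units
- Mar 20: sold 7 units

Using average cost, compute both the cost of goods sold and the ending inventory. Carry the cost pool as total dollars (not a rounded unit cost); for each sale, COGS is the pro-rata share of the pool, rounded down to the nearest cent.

After Mar 5: 86 on hand, pool $1,204.00 (≈ $14.0000 each)
After Mar 9: 239 on hand, pool $2,887.00 (≈ $12.0795 each)
Mar 10, sell 132: 132/239 × $2,887.00 → $1,594.49
After Mar 13: 269 on hand, pool $3,236.51 (≈ $12.0316 each)
Mar 16, sell 216: 216/269 × $3,236.51 → $2,598.83
After Mar 17: 118 on hand, pool $1,417.68 (≈ $12.0142 each)
Mar 18, sell 99: 99/118 × $1,417.68 → $1,189.40
Mar 20, sell 7: 7/19 × $228.28 → $84.10
Total COGS = $1,594.49 + $2,598.83 + $1,189.40 + $84.10 = $5,466.82
Ending inventory (cost pool remaining) = $144.18
Check: goods available $5,611.00 = COGS $5,466.82 + ending $144.18

COGS = $5,466.82; ending inventory = $144.18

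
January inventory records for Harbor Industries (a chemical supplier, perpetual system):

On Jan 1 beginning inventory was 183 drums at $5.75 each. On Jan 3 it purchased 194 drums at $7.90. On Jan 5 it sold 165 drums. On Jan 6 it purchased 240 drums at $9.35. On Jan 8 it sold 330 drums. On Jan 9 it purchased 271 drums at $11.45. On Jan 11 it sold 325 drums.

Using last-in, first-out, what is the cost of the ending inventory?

Ending inventory = $391.00

Jan 5, 165 sold [LIFO — newest first]: 165 @ $7.90 = $1,303.50
Jan 8, 330 sold [LIFO — newest first]: 240 @ $9.35 + 29 @ $7.90 + 61 @ $5.75 = $2,823.85
Jan 11, 325 sold [LIFO — newest first]: 271 @ $11.45 + 54 @ $5.75 = $3,413.45
Total COGS = $1,303.50 + $2,823.85 + $3,413.45 = $7,540.80
Ending inventory: 68 @ $5.75 = $391.00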